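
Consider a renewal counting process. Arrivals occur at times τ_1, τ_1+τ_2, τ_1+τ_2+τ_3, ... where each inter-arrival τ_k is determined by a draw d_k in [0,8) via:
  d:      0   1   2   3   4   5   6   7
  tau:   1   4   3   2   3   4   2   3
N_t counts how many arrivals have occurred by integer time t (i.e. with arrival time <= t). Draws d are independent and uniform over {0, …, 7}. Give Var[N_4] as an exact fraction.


Inter-arrival values over d=0..7: [1, 4, 3, 2, 3, 4, 2, 3]
Each d has probability 1/8, so the pmf of τ is: f(1) = 1/8, f(2) = 1/4, f(3) = 3/8, f(4) = 1/4
Let p_n(j) = P(N_n = j), with p_0 = [1]. Condition on τ_1: p_n(0) = P(τ > n), and for j >= 1, p_n(j) = Σ_{k<=n} f(k)·p_{n−k}(j−1)
p_1 = [7/8, 1/8]  (j = 0..1)
p_2 = [5/8, 23/64, 1/64]  (j = 0..2)
p_3 = [1/4, 43/64, 39/512, 1/512]  (j = 0..3)
p_4 = [0, 49/64, 113/512, 55/4096, 1/4096]  (j = 0..4)
E[N_4] = Σ j·p_4(j) = 5113/4096;  E[N_4²] = Σ j²·p_4(j) = 7263/4096
Var[N_4] = 7263/4096 − (5113/4096)² = 3606479/16777216

3606479/16777216


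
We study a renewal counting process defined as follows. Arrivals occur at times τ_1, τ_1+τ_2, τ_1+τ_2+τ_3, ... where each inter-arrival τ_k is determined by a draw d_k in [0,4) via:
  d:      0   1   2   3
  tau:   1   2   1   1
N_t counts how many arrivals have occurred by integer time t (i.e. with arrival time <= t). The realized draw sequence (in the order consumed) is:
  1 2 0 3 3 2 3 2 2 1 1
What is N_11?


draw d_1=1: τ_1=2, arrival time A_1=2
draw d_2=2: τ_2=1, arrival time A_2=3
draw d_3=0: τ_3=1, arrival time A_3=4
draw d_4=3: τ_4=1, arrival time A_4=5
draw d_5=3: τ_5=1, arrival time A_5=6
draw d_6=2: τ_6=1, arrival time A_6=7
draw d_7=3: τ_7=1, arrival time A_7=8
draw d_8=2: τ_8=1, arrival time A_8=9
draw d_9=2: τ_9=1, arrival time A_9=10
draw d_10=1: τ_10=2, arrival time A_10=12
draw d_11=1: τ_11=2, arrival time A_11=14
N_t over t=0..11: 0:0 1:0 2:1 3:2 4:3 5:4 6:5 7:6 8:7 9:8 10:9 11:9

9


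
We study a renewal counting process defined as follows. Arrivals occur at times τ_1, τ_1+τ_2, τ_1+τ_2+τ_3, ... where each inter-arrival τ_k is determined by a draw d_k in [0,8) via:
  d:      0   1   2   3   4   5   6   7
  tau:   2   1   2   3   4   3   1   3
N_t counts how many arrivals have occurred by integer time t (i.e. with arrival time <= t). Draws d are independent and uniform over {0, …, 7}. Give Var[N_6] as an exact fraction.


9981807/16777216

Inter-arrival values over d=0..7: [2, 1, 2, 3, 4, 3, 1, 3]
Each d has probability 1/8, so the pmf of τ is: f(1) = 1/4, f(2) = 1/4, f(3) = 3/8, f(4) = 1/8
Let p_n(j) = P(N_n = j), with p_0 = [1]. Condition on τ_1: p_n(0) = P(τ > n), and for j >= 1, p_n(j) = Σ_{k<=n} f(k)·p_{n−k}(j−1)
p_1 = [3/4, 1/4]  (j = 0..1)
p_2 = [1/2, 7/16, 1/16]  (j = 0..2)
p_3 = [1/8, 11/16, 11/64, 1/64]  (j = 0..3)
p_4 = [0, 9/16, 3/8, 15/256, 1/256]  (j = 0..4)
p_5 = [0, 5/16, 65/128, 41/256, 19/1024, 1/1024]  (j = 0..5)
p_6 = [0, 7/64, 17/32, 75/256, 31/512, 23/4096, 1/4096]  (j = 0..6)
E[N_6] = Σ j·p_6(j) = 9513/4096;  E[N_6²] = Σ j²·p_6(j) = 24531/4096
Var[N_6] = 24531/4096 − (9513/4096)² = 9981807/16777216


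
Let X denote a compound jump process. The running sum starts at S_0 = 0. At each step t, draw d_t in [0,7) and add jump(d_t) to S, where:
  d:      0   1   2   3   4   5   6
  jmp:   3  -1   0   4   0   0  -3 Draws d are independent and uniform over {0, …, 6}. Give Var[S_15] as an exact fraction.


Outcome values over d=0..6: [3, -1, 0, 4, 0, 0, -3]
Σy = 3, Σy² = 35, M = 7
μ = 3/7 = 3/7,  σ² = 35/7 − (3/7)² = 236/49
Independent increments: Var[S_15] = 15·σ² = 15·(236/49) = 3540/49

3540/49


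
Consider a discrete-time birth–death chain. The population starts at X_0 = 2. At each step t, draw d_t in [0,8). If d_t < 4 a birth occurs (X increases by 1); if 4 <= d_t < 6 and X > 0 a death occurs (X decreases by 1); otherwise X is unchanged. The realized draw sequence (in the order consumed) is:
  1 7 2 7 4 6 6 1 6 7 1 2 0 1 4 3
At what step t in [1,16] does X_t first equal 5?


t=0: X=2, d=1 → birth, X_1=3
t=1: X=3, d=7 → hold, X_2=3
t=2: X=3, d=2 → birth, X_3=4
t=3: X=4, d=7 → hold, X_4=4
t=4: X=4, d=4 → death, X_5=3
t=5: X=3, d=6 → hold, X_6=3
t=6: X=3, d=6 → hold, X_7=3
t=7: X=3, d=1 → birth, X_8=4
t=8: X=4, d=6 → hold, X_9=4
t=9: X=4, d=7 → hold, X_10=4
t=10: X=4, d=1 → birth, X_11=5
t=11: X=5, d=2 → birth, X_12=6
t=12: X=6, d=0 → birth, X_13=7
t=13: X=7, d=1 → birth, X_14=8
t=14: X=8, d=4 → death, X_15=7
t=15: X=7, d=3 → birth, X_16=8

11


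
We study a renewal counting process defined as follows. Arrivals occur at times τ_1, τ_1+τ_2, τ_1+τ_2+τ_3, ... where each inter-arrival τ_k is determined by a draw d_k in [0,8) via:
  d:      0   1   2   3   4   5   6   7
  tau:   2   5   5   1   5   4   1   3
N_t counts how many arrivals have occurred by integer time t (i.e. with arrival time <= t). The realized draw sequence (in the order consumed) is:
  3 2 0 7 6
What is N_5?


draw d_1=3: τ_1=1, arrival time A_1=1
draw d_2=2: τ_2=5, arrival time A_2=6
draw d_3=0: τ_3=2, arrival time A_3=8
draw d_4=7: τ_4=3, arrival time A_4=11
draw d_5=6: τ_5=1, arrival time A_5=12
N_t over t=0..5: 0:0 1:1 2:1 3:1 4:1 5:1

1


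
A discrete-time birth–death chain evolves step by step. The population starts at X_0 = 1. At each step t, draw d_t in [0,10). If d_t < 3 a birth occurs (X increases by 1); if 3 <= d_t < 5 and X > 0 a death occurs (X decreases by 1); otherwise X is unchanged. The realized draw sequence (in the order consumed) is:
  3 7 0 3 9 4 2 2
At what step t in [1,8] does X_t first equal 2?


t=0: X=1, d=3 → death, X_1=0
t=1: X=0, d=7 → hold, X_2=0
t=2: X=0, d=0 → birth, X_3=1
t=3: X=1, d=3 → death, X_4=0
t=4: X=0, d=9 → hold, X_5=0
t=5: X=0, d=4 → hold, X_6=0
t=6: X=0, d=2 → birth, X_7=1
t=7: X=1, d=2 → birth, X_8=2

8


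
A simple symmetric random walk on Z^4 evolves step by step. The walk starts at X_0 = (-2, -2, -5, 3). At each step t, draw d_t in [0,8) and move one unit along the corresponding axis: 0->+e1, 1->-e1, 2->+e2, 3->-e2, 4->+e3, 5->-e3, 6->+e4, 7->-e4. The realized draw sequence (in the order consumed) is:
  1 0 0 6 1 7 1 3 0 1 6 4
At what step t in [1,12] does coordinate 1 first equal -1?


3

t=0: X=(-2, -2, -5, 3), d=1 → -e1, X_1=(-3, -2, -5, 3)
t=1: X=(-3, -2, -5, 3), d=0 → +e1, X_2=(-2, -2, -5, 3)
t=2: X=(-2, -2, -5, 3), d=0 → +e1, X_3=(-1, -2, -5, 3)
t=3: X=(-1, -2, -5, 3), d=6 → +e4, X_4=(-1, -2, -5, 4)
t=4: X=(-1, -2, -5, 4), d=1 → -e1, X_5=(-2, -2, -5, 4)
t=5: X=(-2, -2, -5, 4), d=7 → -e4, X_6=(-2, -2, -5, 3)
t=6: X=(-2, -2, -5, 3), d=1 → -e1, X_7=(-3, -2, -5, 3)
t=7: X=(-3, -2, -5, 3), d=3 → -e2, X_8=(-3, -3, -5, 3)
t=8: X=(-3, -3, -5, 3), d=0 → +e1, X_9=(-2, -3, -5, 3)
t=9: X=(-2, -3, -5, 3), d=1 → -e1, X_10=(-3, -3, -5, 3)
t=10: X=(-3, -3, -5, 3), d=6 → +e4, X_11=(-3, -3, -5, 4)
t=11: X=(-3, -3, -5, 4), d=4 → +e3, X_12=(-3, -3, -4, 4)


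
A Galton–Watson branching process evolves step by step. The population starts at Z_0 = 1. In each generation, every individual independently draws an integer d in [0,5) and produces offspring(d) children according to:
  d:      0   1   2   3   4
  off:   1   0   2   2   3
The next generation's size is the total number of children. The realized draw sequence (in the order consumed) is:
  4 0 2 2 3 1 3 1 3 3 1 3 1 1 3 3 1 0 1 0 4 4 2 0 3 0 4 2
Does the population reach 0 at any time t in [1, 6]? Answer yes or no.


no

gen 0: Z_0=1, draws=[4], offspring=[3], Z_1=3
gen 1: Z_1=3, draws=[0, 2, 2], offspring=[1, 2, 2], Z_2=5
gen 2: Z_2=5, draws=[3, 1, 3, 1, 3], offspring=[2, 0, 2, 0, 2], Z_3=6
gen 3: Z_3=6, draws=[3, 1, 3, 1, 1, 3], offspring=[2, 0, 2, 0, 0, 2], Z_4=6
gen 4: Z_4=6, draws=[3, 1, 0, 1, 0, 4], offspring=[2, 0, 1, 0, 1, 3], Z_5=7
gen 5: Z_5=7, draws=[4, 2, 0, 3, 0, 4, 2], offspring=[3, 2, 1, 2, 1, 3, 2], Z_6=14


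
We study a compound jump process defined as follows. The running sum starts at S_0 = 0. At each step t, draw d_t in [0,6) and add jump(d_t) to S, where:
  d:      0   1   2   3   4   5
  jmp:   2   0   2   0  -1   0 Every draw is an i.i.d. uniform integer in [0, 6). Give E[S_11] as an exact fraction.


11/2

Outcome values over d=0..5: [2, 0, 2, 0, -1, 0]
Σy = 3, Σy² = 9, M = 6
μ = 3/6 = 1/2,  σ² = 9/6 − (1/2)² = 5/4
E[S_11] = 0 + 11·(1/2) = 11/2


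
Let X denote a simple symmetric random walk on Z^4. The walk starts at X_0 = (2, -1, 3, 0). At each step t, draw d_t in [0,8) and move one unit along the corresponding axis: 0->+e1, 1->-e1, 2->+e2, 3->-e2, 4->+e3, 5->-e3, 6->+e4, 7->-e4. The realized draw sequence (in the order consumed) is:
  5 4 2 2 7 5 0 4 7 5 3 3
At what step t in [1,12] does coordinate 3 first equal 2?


1

t=0: X=(2, -1, 3, 0), d=5 → -e3, X_1=(2, -1, 2, 0)
t=1: X=(2, -1, 2, 0), d=4 → +e3, X_2=(2, -1, 3, 0)
t=2: X=(2, -1, 3, 0), d=2 → +e2, X_3=(2, 0, 3, 0)
t=3: X=(2, 0, 3, 0), d=2 → +e2, X_4=(2, 1, 3, 0)
t=4: X=(2, 1, 3, 0), d=7 → -e4, X_5=(2, 1, 3, -1)
t=5: X=(2, 1, 3, -1), d=5 → -e3, X_6=(2, 1, 2, -1)
t=6: X=(2, 1, 2, -1), d=0 → +e1, X_7=(3, 1, 2, -1)
t=7: X=(3, 1, 2, -1), d=4 → +e3, X_8=(3, 1, 3, -1)
t=8: X=(3, 1, 3, -1), d=7 → -e4, X_9=(3, 1, 3, -2)
t=9: X=(3, 1, 3, -2), d=5 → -e3, X_10=(3, 1, 2, -2)
t=10: X=(3, 1, 2, -2), d=3 → -e2, X_11=(3, 0, 2, -2)
t=11: X=(3, 0, 2, -2), d=3 → -e2, X_12=(3, -1, 2, -2)


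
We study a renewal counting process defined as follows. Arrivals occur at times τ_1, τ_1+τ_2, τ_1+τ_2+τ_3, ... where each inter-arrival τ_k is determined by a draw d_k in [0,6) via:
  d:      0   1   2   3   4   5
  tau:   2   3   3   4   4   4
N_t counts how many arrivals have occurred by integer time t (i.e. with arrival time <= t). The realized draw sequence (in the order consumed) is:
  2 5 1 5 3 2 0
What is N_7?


2

draw d_1=2: τ_1=3, arrival time A_1=3
draw d_2=5: τ_2=4, arrival time A_2=7
draw d_3=1: τ_3=3, arrival time A_3=10
draw d_4=5: τ_4=4, arrival time A_4=14
draw d_5=3: τ_5=4, arrival time A_5=18
draw d_6=2: τ_6=3, arrival time A_6=21
draw d_7=0: τ_7=2, arrival time A_7=23
N_t over t=0..7: 0:0 1:0 2:0 3:1 4:1 5:1 6:1 7:2


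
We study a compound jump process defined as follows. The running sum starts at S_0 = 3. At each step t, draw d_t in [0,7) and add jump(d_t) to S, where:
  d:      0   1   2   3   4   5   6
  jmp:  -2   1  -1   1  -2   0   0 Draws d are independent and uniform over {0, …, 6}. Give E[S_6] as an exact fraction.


3/7

Outcome values over d=0..6: [-2, 1, -1, 1, -2, 0, 0]
Σy = -3, Σy² = 11, M = 7
μ = -3/7 = -3/7,  σ² = 11/7 − (-3/7)² = 68/49
E[S_6] = 3 + 6·(-3/7) = 3/7


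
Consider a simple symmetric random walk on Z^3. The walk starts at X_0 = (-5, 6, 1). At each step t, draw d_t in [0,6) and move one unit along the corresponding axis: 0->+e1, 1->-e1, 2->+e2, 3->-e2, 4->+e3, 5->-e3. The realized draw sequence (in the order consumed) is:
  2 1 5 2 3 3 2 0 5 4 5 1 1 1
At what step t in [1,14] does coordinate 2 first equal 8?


t=0: X=(-5, 6, 1), d=2 → +e2, X_1=(-5, 7, 1)
t=1: X=(-5, 7, 1), d=1 → -e1, X_2=(-6, 7, 1)
t=2: X=(-6, 7, 1), d=5 → -e3, X_3=(-6, 7, 0)
t=3: X=(-6, 7, 0), d=2 → +e2, X_4=(-6, 8, 0)
t=4: X=(-6, 8, 0), d=3 → -e2, X_5=(-6, 7, 0)
t=5: X=(-6, 7, 0), d=3 → -e2, X_6=(-6, 6, 0)
t=6: X=(-6, 6, 0), d=2 → +e2, X_7=(-6, 7, 0)
t=7: X=(-6, 7, 0), d=0 → +e1, X_8=(-5, 7, 0)
t=8: X=(-5, 7, 0), d=5 → -e3, X_9=(-5, 7, -1)
t=9: X=(-5, 7, -1), d=4 → +e3, X_10=(-5, 7, 0)
t=10: X=(-5, 7, 0), d=5 → -e3, X_11=(-5, 7, -1)
t=11: X=(-5, 7, -1), d=1 → -e1, X_12=(-6, 7, -1)
t=12: X=(-6, 7, -1), d=1 → -e1, X_13=(-7, 7, -1)
t=13: X=(-7, 7, -1), d=1 → -e1, X_14=(-8, 7, -1)

4


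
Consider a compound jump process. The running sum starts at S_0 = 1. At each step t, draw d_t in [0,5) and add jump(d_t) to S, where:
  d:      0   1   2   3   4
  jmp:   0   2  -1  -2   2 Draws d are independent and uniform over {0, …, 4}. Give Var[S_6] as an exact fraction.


Outcome values over d=0..4: [0, 2, -1, -2, 2]
Σy = 1, Σy² = 13, M = 5
μ = 1/5 = 1/5,  σ² = 13/5 − (1/5)² = 64/25
Independent increments: Var[S_6] = 6·σ² = 6·(64/25) = 384/25

384/25


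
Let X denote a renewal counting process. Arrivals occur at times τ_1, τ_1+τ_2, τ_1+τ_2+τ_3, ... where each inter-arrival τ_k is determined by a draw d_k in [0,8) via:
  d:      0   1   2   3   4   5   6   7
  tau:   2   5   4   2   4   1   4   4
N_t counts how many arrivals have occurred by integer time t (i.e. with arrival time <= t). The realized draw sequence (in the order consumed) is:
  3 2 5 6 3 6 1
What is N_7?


3

draw d_1=3: τ_1=2, arrival time A_1=2
draw d_2=2: τ_2=4, arrival time A_2=6
draw d_3=5: τ_3=1, arrival time A_3=7
draw d_4=6: τ_4=4, arrival time A_4=11
draw d_5=3: τ_5=2, arrival time A_5=13
draw d_6=6: τ_6=4, arrival time A_6=17
draw d_7=1: τ_7=5, arrival time A_7=22
N_t over t=0..7: 0:0 1:0 2:1 3:1 4:1 5:1 6:2 7:3


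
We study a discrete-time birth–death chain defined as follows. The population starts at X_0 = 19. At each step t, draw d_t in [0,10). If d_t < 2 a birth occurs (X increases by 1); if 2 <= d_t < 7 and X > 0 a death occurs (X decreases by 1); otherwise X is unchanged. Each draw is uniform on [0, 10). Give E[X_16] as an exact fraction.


X can drop by at most 1 per step and X_0 = 19 > T = 16, so X_t >= 19 − t >= 3 > 0 for every t <= 16: the floor at 0 (the 'and X > 0' condition) never binds. Hence X_16 = X_0 + Σ_{t<16} Y_t with i.i.d. increments Y_t = y(d_t) ∈ {+1, −1, 0}.
Outcome values over d=0..9: [1, 1, -1, -1, -1, -1, -1, 0, 0, 0]
Σy = -3, Σy² = 7, M = 10
μ = -3/10 = -3/10,  σ² = 7/10 − (-3/10)² = 61/100
E[X_16] = 19 + 16·(-3/10) = 71/5

71/5


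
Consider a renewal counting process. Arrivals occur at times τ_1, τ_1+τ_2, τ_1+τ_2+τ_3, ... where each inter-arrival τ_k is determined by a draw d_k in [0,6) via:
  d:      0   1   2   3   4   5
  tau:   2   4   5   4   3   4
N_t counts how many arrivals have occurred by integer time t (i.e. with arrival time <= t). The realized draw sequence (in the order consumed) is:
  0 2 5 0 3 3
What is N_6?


draw d_1=0: τ_1=2, arrival time A_1=2
draw d_2=2: τ_2=5, arrival time A_2=7
draw d_3=5: τ_3=4, arrival time A_3=11
draw d_4=0: τ_4=2, arrival time A_4=13
draw d_5=3: τ_5=4, arrival time A_5=17
draw d_6=3: τ_6=4, arrival time A_6=21
N_t over t=0..6: 0:0 1:0 2:1 3:1 4:1 5:1 6:1

1


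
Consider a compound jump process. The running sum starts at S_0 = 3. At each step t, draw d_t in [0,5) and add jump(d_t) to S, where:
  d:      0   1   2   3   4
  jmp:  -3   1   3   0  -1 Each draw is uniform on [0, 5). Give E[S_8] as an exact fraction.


Outcome values over d=0..4: [-3, 1, 3, 0, -1]
Σy = 0, Σy² = 20, M = 5
μ = 0/5 = 0,  σ² = 20/5 − (0)² = 4
E[S_8] = 3 + 8·(0) = 3

3


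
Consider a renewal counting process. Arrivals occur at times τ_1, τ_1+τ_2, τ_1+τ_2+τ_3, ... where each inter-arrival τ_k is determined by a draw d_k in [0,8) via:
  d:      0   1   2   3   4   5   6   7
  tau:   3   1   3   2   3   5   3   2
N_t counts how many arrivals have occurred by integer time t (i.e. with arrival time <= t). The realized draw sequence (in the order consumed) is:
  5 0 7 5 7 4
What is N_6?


draw d_1=5: τ_1=5, arrival time A_1=5
draw d_2=0: τ_2=3, arrival time A_2=8
draw d_3=7: τ_3=2, arrival time A_3=10
draw d_4=5: τ_4=5, arrival time A_4=15
draw d_5=7: τ_5=2, arrival time A_5=17
draw d_6=4: τ_6=3, arrival time A_6=20
N_t over t=0..6: 0:0 1:0 2:0 3:0 4:0 5:1 6:1

1


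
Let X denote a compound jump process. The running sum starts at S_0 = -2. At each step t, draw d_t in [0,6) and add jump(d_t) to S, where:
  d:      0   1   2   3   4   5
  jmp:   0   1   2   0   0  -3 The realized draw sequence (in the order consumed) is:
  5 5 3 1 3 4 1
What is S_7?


t=0: S=-2, d=5, jump=-3, S_1=-5
t=1: S=-5, d=5, jump=-3, S_2=-8
t=2: S=-8, d=3, jump=0, S_3=-8
t=3: S=-8, d=1, jump=1, S_4=-7
t=4: S=-7, d=3, jump=0, S_5=-7
t=5: S=-7, d=4, jump=0, S_6=-7
t=6: S=-7, d=1, jump=1, S_7=-6

-6


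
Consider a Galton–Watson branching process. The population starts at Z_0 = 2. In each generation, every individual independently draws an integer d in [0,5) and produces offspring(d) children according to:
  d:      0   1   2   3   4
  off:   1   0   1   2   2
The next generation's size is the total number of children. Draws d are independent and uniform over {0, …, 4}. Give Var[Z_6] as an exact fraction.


Outcome values over d=0..4: [1, 0, 1, 2, 2]
Σy = 6, Σy² = 10, M = 5
μ = 6/5 = 6/5,  σ² = 10/5 − (6/5)² = 14/25
V_0 = 0, E_0 = 2
V_1 = 14/25·E_0 + (6/5)²·V_0 = 28/25;  E_1 = 12/5
V_2 = 14/25·E_1 + (6/5)²·V_1 = 1848/625;  E_2 = 72/25
V_3 = 14/25·E_2 + (6/5)²·V_2 = 91728/15625;  E_3 = 432/125
V_4 = 14/25·E_3 + (6/5)²·V_3 = 4058208/390625;  E_4 = 2592/625
V_5 = 14/25·E_4 + (6/5)²·V_4 = 168775488/9765625;  E_5 = 15552/3125
V_6 = 14/25·E_5 + (6/5)²·V_5 = 6756317568/244140625;  E_6 = 93312/15625

6756317568/244140625


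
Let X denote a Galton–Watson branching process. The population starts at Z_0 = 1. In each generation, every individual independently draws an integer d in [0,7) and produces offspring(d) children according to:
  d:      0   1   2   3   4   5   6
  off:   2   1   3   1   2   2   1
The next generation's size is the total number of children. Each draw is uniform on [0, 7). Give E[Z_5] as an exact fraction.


248832/16807

Outcome values over d=0..6: [2, 1, 3, 1, 2, 2, 1]
Σy = 12, Σy² = 24, M = 7
μ = 12/7 = 12/7,  σ² = 24/7 − (12/7)² = 24/49
E[Z_0] = 1
E[Z_1] = 12/7·E[Z_0] = 12/7
E[Z_2] = 12/7·E[Z_1] = 144/49
E[Z_3] = 12/7·E[Z_2] = 1728/343
E[Z_4] = 12/7·E[Z_3] = 20736/2401
E[Z_5] = 12/7·E[Z_4] = 248832/16807


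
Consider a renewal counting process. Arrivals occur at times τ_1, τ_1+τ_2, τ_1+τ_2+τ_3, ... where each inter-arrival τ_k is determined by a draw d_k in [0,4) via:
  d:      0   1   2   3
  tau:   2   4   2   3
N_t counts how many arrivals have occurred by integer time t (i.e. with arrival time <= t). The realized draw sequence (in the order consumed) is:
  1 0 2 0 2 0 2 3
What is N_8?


3

draw d_1=1: τ_1=4, arrival time A_1=4
draw d_2=0: τ_2=2, arrival time A_2=6
draw d_3=2: τ_3=2, arrival time A_3=8
draw d_4=0: τ_4=2, arrival time A_4=10
draw d_5=2: τ_5=2, arrival time A_5=12
draw d_6=0: τ_6=2, arrival time A_6=14
draw d_7=2: τ_7=2, arrival time A_7=16
draw d_8=3: τ_8=3, arrival time A_8=19
N_t over t=0..8: 0:0 1:0 2:0 3:0 4:1 5:1 6:2 7:2 8:3


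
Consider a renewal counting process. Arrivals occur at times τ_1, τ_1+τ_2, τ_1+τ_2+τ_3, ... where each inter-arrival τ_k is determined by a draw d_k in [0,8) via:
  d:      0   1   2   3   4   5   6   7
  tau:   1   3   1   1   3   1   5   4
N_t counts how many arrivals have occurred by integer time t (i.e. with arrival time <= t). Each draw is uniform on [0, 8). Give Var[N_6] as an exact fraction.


Inter-arrival values over d=0..7: [1, 3, 1, 1, 3, 1, 5, 4]
Each d has probability 1/8, so the pmf of τ is: f(1) = 1/2, f(3) = 1/4, f(4) = 1/8, f(5) = 1/8
Let p_n(j) = P(N_n = j), with p_0 = [1]. Condition on τ_1: p_n(0) = P(τ > n), and for j >= 1, p_n(j) = Σ_{k<=n} f(k)·p_{n−k}(j−1)
p_1 = [1/2, 1/2]  (j = 0..1)
p_2 = [1/2, 1/4, 1/4]  (j = 0..2)
p_3 = [1/4, 1/2, 1/8, 1/8]  (j = 0..3)
p_4 = [1/8, 3/8, 3/8, 1/16, 1/16]  (j = 0..4)
p_5 = [0, 3/8, 5/16, 1/4, 1/32, 1/32]  (j = 0..5)
p_6 = [0, 3/16, 13/32, 7/32, 5/32, 1/64, 1/64]  (j = 0..6)
E[N_6] = Σ j·p_6(j) = 157/64;  E[N_6²] = Σ j²·p_6(j) = 463/64
Var[N_6] = 463/64 − (157/64)² = 4983/4096

4983/4096


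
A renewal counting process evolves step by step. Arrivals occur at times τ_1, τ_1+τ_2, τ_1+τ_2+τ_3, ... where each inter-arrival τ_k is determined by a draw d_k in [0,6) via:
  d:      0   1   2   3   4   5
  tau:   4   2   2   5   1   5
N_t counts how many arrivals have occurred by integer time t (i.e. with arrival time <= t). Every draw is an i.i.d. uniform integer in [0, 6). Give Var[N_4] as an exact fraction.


1145327/1679616

Inter-arrival values over d=0..5: [4, 2, 2, 5, 1, 5]
Each d has probability 1/6, so the pmf of τ is: f(1) = 1/6, f(2) = 1/3, f(4) = 1/6, f(5) = 1/3
Let p_n(j) = P(N_n = j), with p_0 = [1]. Condition on τ_1: p_n(0) = P(τ > n), and for j >= 1, p_n(j) = Σ_{k<=n} f(k)·p_{n−k}(j−1)
p_1 = [5/6, 1/6]  (j = 0..1)
p_2 = [1/2, 17/36, 1/36]  (j = 0..2)
p_3 = [1/2, 13/36, 29/216, 1/216]  (j = 0..3)
p_4 = [1/3, 5/12, 47/216, 41/1296, 1/1296]  (j = 0..4)
E[N_4] = Σ j·p_4(j) = 1231/1296;  E[N_4²] = Σ j²·p_4(j) = 2053/1296
Var[N_4] = 2053/1296 − (1231/1296)² = 1145327/1679616


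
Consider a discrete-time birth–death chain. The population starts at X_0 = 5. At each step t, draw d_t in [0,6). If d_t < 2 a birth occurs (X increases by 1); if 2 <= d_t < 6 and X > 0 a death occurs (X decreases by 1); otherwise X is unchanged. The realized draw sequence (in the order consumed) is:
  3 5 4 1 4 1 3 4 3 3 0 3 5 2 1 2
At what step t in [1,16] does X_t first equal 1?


8

t=0: X=5, d=3 → death, X_1=4
t=1: X=4, d=5 → death, X_2=3
t=2: X=3, d=4 → death, X_3=2
t=3: X=2, d=1 → birth, X_4=3
t=4: X=3, d=4 → death, X_5=2
t=5: X=2, d=1 → birth, X_6=3
t=6: X=3, d=3 → death, X_7=2
t=7: X=2, d=4 → death, X_8=1
t=8: X=1, d=3 → death, X_9=0
t=9: X=0, d=3 → hold, X_10=0
t=10: X=0, d=0 → birth, X_11=1
t=11: X=1, d=3 → death, X_12=0
t=12: X=0, d=5 → hold, X_13=0
t=13: X=0, d=2 → hold, X_14=0
t=14: X=0, d=1 → birth, X_15=1
t=15: X=1, d=2 → death, X_16=0


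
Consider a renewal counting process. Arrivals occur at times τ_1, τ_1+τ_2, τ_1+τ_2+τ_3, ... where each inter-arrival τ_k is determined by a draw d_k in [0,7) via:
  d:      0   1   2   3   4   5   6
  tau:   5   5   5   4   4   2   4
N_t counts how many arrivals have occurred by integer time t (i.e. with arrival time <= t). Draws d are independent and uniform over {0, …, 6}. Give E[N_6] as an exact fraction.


Inter-arrival values over d=0..6: [5, 5, 5, 4, 4, 2, 4]
Each d has probability 1/7, so the pmf of τ is: f(2) = 1/7, f(4) = 3/7, f(5) = 3/7
Renewal equation for m(n) = E[N_n]: condition on τ_1 = k (if k <= n, one arrival plus a fresh copy on the remaining n−k steps): m(n) = F(n) + Σ_{k<=n} f(k)·m(n−k), where F(n) = P(τ <= n) and m(0) = 0
m(1) = F(1) = 0
m(2) = F(2) = 1/7
m(3) = F(3) = 1/7
m(4) = F(4) + f(2)·m(2) = 4/7 + 1/7·1/7 = 29/49
m(5) = F(5) + f(2)·m(3) = 1 + 1/7·1/7 = 50/49
m(6) = F(6) + f(2)·m(4) + f(4)·m(2) = 1 + 1/7·29/49 + 3/7·1/7 = 393/343
E[N_6] = m(6) = 393/343

393/343


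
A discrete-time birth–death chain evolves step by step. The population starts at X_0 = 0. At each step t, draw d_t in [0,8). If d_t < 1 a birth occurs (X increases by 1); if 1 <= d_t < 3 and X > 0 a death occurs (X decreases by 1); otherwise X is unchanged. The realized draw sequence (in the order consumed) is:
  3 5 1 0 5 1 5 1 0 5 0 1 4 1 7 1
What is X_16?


t=0: X=0, d=3 → hold, X_1=0
t=1: X=0, d=5 → hold, X_2=0
t=2: X=0, d=1 → hold, X_3=0
t=3: X=0, d=0 → birth, X_4=1
t=4: X=1, d=5 → hold, X_5=1
t=5: X=1, d=1 → death, X_6=0
t=6: X=0, d=5 → hold, X_7=0
t=7: X=0, d=1 → hold, X_8=0
t=8: X=0, d=0 → birth, X_9=1
t=9: X=1, d=5 → hold, X_10=1
t=10: X=1, d=0 → birth, X_11=2
t=11: X=2, d=1 → death, X_12=1
t=12: X=1, d=4 → hold, X_13=1
t=13: X=1, d=1 → death, X_14=0
t=14: X=0, d=7 → hold, X_15=0
t=15: X=0, d=1 → hold, X_16=0

0


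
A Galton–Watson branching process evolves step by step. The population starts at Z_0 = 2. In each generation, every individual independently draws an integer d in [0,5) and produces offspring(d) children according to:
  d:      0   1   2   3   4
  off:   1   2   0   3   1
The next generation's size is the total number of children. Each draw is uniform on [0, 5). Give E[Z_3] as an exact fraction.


686/125

Outcome values over d=0..4: [1, 2, 0, 3, 1]
Σy = 7, Σy² = 15, M = 5
μ = 7/5 = 7/5,  σ² = 15/5 − (7/5)² = 26/25
E[Z_0] = 2
E[Z_1] = 7/5·E[Z_0] = 14/5
E[Z_2] = 7/5·E[Z_1] = 98/25
E[Z_3] = 7/5·E[Z_2] = 686/125


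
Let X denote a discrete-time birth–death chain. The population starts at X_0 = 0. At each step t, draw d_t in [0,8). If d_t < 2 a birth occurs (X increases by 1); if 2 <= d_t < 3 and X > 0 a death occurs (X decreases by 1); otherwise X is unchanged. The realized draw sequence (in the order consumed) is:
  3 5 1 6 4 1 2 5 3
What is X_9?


1

t=0: X=0, d=3 → hold, X_1=0
t=1: X=0, d=5 → hold, X_2=0
t=2: X=0, d=1 → birth, X_3=1
t=3: X=1, d=6 → hold, X_4=1
t=4: X=1, d=4 → hold, X_5=1
t=5: X=1, d=1 → birth, X_6=2
t=6: X=2, d=2 → death, X_7=1
t=7: X=1, d=5 → hold, X_8=1
t=8: X=1, d=3 → hold, X_9=1


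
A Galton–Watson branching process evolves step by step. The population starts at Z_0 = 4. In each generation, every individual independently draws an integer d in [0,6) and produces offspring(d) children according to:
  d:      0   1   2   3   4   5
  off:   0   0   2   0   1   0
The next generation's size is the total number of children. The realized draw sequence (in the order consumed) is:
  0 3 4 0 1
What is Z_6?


gen 0: Z_0=4, draws=[0, 3, 4, 0], offspring=[0, 0, 1, 0], Z_1=1
gen 1: Z_1=1, draws=[1], offspring=[0], Z_2=0
gen 2: Z_2=0, draws=[], offspring=[], Z_3=0
gen 3: Z_3=0, draws=[], offspring=[], Z_4=0
gen 4: Z_4=0, draws=[], offspring=[], Z_5=0
gen 5: Z_5=0, draws=[], offspring=[], Z_6=0

0


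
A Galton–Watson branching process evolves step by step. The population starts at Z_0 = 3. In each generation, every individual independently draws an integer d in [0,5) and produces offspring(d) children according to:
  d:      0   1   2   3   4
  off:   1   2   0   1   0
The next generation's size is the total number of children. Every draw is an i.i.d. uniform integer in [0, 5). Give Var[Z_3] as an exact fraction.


Outcome values over d=0..4: [1, 2, 0, 1, 0]
Σy = 4, Σy² = 6, M = 5
μ = 4/5 = 4/5,  σ² = 6/5 − (4/5)² = 14/25
V_0 = 0, E_0 = 3
V_1 = 14/25·E_0 + (4/5)²·V_0 = 42/25;  E_1 = 12/5
V_2 = 14/25·E_1 + (4/5)²·V_1 = 1512/625;  E_2 = 48/25
V_3 = 14/25·E_2 + (4/5)²·V_2 = 40992/15625;  E_3 = 192/125

40992/15625


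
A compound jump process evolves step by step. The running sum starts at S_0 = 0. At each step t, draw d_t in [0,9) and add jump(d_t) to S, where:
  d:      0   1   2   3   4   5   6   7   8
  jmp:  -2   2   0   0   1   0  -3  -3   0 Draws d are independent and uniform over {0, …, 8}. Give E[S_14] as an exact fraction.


-70/9

Outcome values over d=0..8: [-2, 2, 0, 0, 1, 0, -3, -3, 0]
Σy = -5, Σy² = 27, M = 9
μ = -5/9 = -5/9,  σ² = 27/9 − (-5/9)² = 218/81
E[S_14] = 0 + 14·(-5/9) = -70/9


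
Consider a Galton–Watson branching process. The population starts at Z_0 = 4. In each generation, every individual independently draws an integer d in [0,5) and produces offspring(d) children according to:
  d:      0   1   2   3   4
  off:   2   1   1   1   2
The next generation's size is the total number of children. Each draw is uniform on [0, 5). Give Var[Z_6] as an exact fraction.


Outcome values over d=0..4: [2, 1, 1, 1, 2]
Σy = 7, Σy² = 11, M = 5
μ = 7/5 = 7/5,  σ² = 11/5 − (7/5)² = 6/25
V_0 = 0, E_0 = 4
V_1 = 6/25·E_0 + (7/5)²·V_0 = 24/25;  E_1 = 28/5
V_2 = 6/25·E_1 + (7/5)²·V_1 = 2016/625;  E_2 = 196/25
V_3 = 6/25·E_2 + (7/5)²·V_2 = 128184/15625;  E_3 = 1372/125
V_4 = 6/25·E_3 + (7/5)²·V_3 = 7310016/390625;  E_4 = 9604/625
V_5 = 6/25·E_4 + (7/5)²·V_4 = 394205784/9765625;  E_5 = 67228/3125
V_6 = 6/25·E_5 + (7/5)²·V_5 = 20576608416/244140625;  E_6 = 470596/15625

20576608416/244140625


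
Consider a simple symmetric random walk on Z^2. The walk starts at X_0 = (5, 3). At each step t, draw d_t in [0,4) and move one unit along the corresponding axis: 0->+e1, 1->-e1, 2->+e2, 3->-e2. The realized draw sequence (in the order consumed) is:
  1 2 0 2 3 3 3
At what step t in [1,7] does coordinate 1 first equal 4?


1

t=0: X=(5, 3), d=1 → -e1, X_1=(4, 3)
t=1: X=(4, 3), d=2 → +e2, X_2=(4, 4)
t=2: X=(4, 4), d=0 → +e1, X_3=(5, 4)
t=3: X=(5, 4), d=2 → +e2, X_4=(5, 5)
t=4: X=(5, 5), d=3 → -e2, X_5=(5, 4)
t=5: X=(5, 4), d=3 → -e2, X_6=(5, 3)
t=6: X=(5, 3), d=3 → -e2, X_7=(5, 2)


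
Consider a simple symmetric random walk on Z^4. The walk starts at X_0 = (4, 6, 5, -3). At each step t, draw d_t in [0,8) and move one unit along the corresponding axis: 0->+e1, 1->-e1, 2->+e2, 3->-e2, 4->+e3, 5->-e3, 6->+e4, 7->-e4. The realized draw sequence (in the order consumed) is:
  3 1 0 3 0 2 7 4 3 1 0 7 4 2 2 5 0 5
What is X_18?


(6, 6, 5, -5)

t=0: X=(4, 6, 5, -3), d=3 → -e2, X_1=(4, 5, 5, -3)
t=1: X=(4, 5, 5, -3), d=1 → -e1, X_2=(3, 5, 5, -3)
t=2: X=(3, 5, 5, -3), d=0 → +e1, X_3=(4, 5, 5, -3)
t=3: X=(4, 5, 5, -3), d=3 → -e2, X_4=(4, 4, 5, -3)
t=4: X=(4, 4, 5, -3), d=0 → +e1, X_5=(5, 4, 5, -3)
t=5: X=(5, 4, 5, -3), d=2 → +e2, X_6=(5, 5, 5, -3)
t=6: X=(5, 5, 5, -3), d=7 → -e4, X_7=(5, 5, 5, -4)
t=7: X=(5, 5, 5, -4), d=4 → +e3, X_8=(5, 5, 6, -4)
t=8: X=(5, 5, 6, -4), d=3 → -e2, X_9=(5, 4, 6, -4)
t=9: X=(5, 4, 6, -4), d=1 → -e1, X_10=(4, 4, 6, -4)
t=10: X=(4, 4, 6, -4), d=0 → +e1, X_11=(5, 4, 6, -4)
t=11: X=(5, 4, 6, -4), d=7 → -e4, X_12=(5, 4, 6, -5)
t=12: X=(5, 4, 6, -5), d=4 → +e3, X_13=(5, 4, 7, -5)
t=13: X=(5, 4, 7, -5), d=2 → +e2, X_14=(5, 5, 7, -5)
t=14: X=(5, 5, 7, -5), d=2 → +e2, X_15=(5, 6, 7, -5)
t=15: X=(5, 6, 7, -5), d=5 → -e3, X_16=(5, 6, 6, -5)
t=16: X=(5, 6, 6, -5), d=0 → +e1, X_17=(6, 6, 6, -5)
t=17: X=(6, 6, 6, -5), d=5 → -e3, X_18=(6, 6, 5, -5)


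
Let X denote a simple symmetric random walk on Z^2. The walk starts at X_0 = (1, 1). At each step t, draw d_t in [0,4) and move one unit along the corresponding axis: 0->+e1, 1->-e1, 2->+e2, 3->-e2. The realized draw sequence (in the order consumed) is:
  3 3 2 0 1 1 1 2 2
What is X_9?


(-1, 2)

t=0: X=(1, 1), d=3 → -e2, X_1=(1, 0)
t=1: X=(1, 0), d=3 → -e2, X_2=(1, -1)
t=2: X=(1, -1), d=2 → +e2, X_3=(1, 0)
t=3: X=(1, 0), d=0 → +e1, X_4=(2, 0)
t=4: X=(2, 0), d=1 → -e1, X_5=(1, 0)
t=5: X=(1, 0), d=1 → -e1, X_6=(0, 0)
t=6: X=(0, 0), d=1 → -e1, X_7=(-1, 0)
t=7: X=(-1, 0), d=2 → +e2, X_8=(-1, 1)
t=8: X=(-1, 1), d=2 → +e2, X_9=(-1, 2)


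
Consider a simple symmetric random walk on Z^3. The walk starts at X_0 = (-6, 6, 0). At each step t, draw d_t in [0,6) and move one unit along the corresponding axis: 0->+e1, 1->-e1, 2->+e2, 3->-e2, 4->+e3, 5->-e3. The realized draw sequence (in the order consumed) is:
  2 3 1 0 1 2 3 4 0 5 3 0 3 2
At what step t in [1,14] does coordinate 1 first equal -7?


3

t=0: X=(-6, 6, 0), d=2 → +e2, X_1=(-6, 7, 0)
t=1: X=(-6, 7, 0), d=3 → -e2, X_2=(-6, 6, 0)
t=2: X=(-6, 6, 0), d=1 → -e1, X_3=(-7, 6, 0)
t=3: X=(-7, 6, 0), d=0 → +e1, X_4=(-6, 6, 0)
t=4: X=(-6, 6, 0), d=1 → -e1, X_5=(-7, 6, 0)
t=5: X=(-7, 6, 0), d=2 → +e2, X_6=(-7, 7, 0)
t=6: X=(-7, 7, 0), d=3 → -e2, X_7=(-7, 6, 0)
t=7: X=(-7, 6, 0), d=4 → +e3, X_8=(-7, 6, 1)
t=8: X=(-7, 6, 1), d=0 → +e1, X_9=(-6, 6, 1)
t=9: X=(-6, 6, 1), d=5 → -e3, X_10=(-6, 6, 0)
t=10: X=(-6, 6, 0), d=3 → -e2, X_11=(-6, 5, 0)
t=11: X=(-6, 5, 0), d=0 → +e1, X_12=(-5, 5, 0)
t=12: X=(-5, 5, 0), d=3 → -e2, X_13=(-5, 4, 0)
t=13: X=(-5, 4, 0), d=2 → +e2, X_14=(-5, 5, 0)


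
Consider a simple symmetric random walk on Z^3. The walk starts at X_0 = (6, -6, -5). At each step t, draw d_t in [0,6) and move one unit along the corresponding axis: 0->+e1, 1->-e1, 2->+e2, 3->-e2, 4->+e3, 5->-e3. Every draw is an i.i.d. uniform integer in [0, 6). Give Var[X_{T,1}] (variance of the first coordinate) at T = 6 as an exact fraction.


Outcome values over d=0..5: [1, -1, 0, 0, 0, 0]
Σy = 0, Σy² = 2, M = 6
μ = 0/6 = 0,  σ² = 2/6 − (0)² = 1/3
Independent increments: Var[X_6] = 6·σ² = 6·(1/3) = 2

2


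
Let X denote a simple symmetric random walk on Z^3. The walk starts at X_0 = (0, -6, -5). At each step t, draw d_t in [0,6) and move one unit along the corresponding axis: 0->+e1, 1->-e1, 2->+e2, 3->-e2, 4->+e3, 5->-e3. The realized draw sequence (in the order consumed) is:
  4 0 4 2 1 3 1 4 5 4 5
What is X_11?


(-1, -6, -3)

t=0: X=(0, -6, -5), d=4 → +e3, X_1=(0, -6, -4)
t=1: X=(0, -6, -4), d=0 → +e1, X_2=(1, -6, -4)
t=2: X=(1, -6, -4), d=4 → +e3, X_3=(1, -6, -3)
t=3: X=(1, -6, -3), d=2 → +e2, X_4=(1, -5, -3)
t=4: X=(1, -5, -3), d=1 → -e1, X_5=(0, -5, -3)
t=5: X=(0, -5, -3), d=3 → -e2, X_6=(0, -6, -3)
t=6: X=(0, -6, -3), d=1 → -e1, X_7=(-1, -6, -3)
t=7: X=(-1, -6, -3), d=4 → +e3, X_8=(-1, -6, -2)
t=8: X=(-1, -6, -2), d=5 → -e3, X_9=(-1, -6, -3)
t=9: X=(-1, -6, -3), d=4 → +e3, X_10=(-1, -6, -2)
t=10: X=(-1, -6, -2), d=5 → -e3, X_11=(-1, -6, -3)


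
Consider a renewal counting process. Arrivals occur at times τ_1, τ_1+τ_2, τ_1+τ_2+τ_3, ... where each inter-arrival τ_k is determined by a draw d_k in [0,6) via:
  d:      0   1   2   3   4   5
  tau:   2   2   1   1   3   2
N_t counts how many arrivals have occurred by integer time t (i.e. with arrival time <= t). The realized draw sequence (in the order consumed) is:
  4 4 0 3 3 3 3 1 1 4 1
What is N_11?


6

draw d_1=4: τ_1=3, arrival time A_1=3
draw d_2=4: τ_2=3, arrival time A_2=6
draw d_3=0: τ_3=2, arrival time A_3=8
draw d_4=3: τ_4=1, arrival time A_4=9
draw d_5=3: τ_5=1, arrival time A_5=10
draw d_6=3: τ_6=1, arrival time A_6=11
draw d_7=3: τ_7=1, arrival time A_7=12
draw d_8=1: τ_8=2, arrival time A_8=14
draw d_9=1: τ_9=2, arrival time A_9=16
draw d_10=4: τ_10=3, arrival time A_10=19
draw d_11=1: τ_11=2, arrival time A_11=21
N_t over t=0..11: 0:0 1:0 2:0 3:1 4:1 5:1 6:2 7:2 8:3 9:4 10:5 11:6


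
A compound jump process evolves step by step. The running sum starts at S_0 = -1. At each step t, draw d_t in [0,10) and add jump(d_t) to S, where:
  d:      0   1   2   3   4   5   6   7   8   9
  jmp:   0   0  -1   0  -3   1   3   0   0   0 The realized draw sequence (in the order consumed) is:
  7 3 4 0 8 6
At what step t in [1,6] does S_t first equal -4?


3

t=0: S=-1, d=7, jump=0, S_1=-1
t=1: S=-1, d=3, jump=0, S_2=-1
t=2: S=-1, d=4, jump=-3, S_3=-4
t=3: S=-4, d=0, jump=0, S_4=-4
t=4: S=-4, d=8, jump=0, S_5=-4
t=5: S=-4, d=6, jump=3, S_6=-1


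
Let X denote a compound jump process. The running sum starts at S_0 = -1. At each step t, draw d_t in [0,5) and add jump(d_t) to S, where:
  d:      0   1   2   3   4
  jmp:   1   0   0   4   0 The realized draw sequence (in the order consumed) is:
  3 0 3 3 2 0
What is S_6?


13

t=0: S=-1, d=3, jump=4, S_1=3
t=1: S=3, d=0, jump=1, S_2=4
t=2: S=4, d=3, jump=4, S_3=8
t=3: S=8, d=3, jump=4, S_4=12
t=4: S=12, d=2, jump=0, S_5=12
t=5: S=12, d=0, jump=1, S_6=13


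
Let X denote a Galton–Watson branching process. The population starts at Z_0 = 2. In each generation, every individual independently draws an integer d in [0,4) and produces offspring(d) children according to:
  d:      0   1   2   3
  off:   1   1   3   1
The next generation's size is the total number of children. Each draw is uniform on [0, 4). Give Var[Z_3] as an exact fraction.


Outcome values over d=0..3: [1, 1, 3, 1]
Σy = 6, Σy² = 12, M = 4
μ = 6/4 = 3/2,  σ² = 12/4 − (3/2)² = 3/4
V_0 = 0, E_0 = 2
V_1 = 3/4·E_0 + (3/2)²·V_0 = 3/2;  E_1 = 3
V_2 = 3/4·E_1 + (3/2)²·V_1 = 45/8;  E_2 = 9/2
V_3 = 3/4·E_2 + (3/2)²·V_2 = 513/32;  E_3 = 27/4

513/32


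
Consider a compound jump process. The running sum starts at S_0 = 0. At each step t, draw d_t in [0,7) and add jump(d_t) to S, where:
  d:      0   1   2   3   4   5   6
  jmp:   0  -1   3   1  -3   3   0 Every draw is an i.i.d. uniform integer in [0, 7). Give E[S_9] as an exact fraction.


27/7

Outcome values over d=0..6: [0, -1, 3, 1, -3, 3, 0]
Σy = 3, Σy² = 29, M = 7
μ = 3/7 = 3/7,  σ² = 29/7 − (3/7)² = 194/49
E[S_9] = 0 + 9·(3/7) = 27/7


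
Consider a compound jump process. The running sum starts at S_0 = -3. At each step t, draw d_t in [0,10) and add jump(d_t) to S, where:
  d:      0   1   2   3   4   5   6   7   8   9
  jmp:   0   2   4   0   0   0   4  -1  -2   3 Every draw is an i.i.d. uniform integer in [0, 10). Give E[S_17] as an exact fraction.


14

Outcome values over d=0..9: [0, 2, 4, 0, 0, 0, 4, -1, -2, 3]
Σy = 10, Σy² = 50, M = 10
μ = 10/10 = 1,  σ² = 50/10 − (1)² = 4
E[S_17] = -3 + 17·(1) = 14


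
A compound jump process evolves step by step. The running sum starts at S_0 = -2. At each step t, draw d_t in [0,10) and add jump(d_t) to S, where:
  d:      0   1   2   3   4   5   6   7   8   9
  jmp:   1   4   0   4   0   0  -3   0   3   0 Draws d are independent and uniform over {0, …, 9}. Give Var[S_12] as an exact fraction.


1287/25

Outcome values over d=0..9: [1, 4, 0, 4, 0, 0, -3, 0, 3, 0]
Σy = 9, Σy² = 51, M = 10
μ = 9/10 = 9/10,  σ² = 51/10 − (9/10)² = 429/100
Independent increments: Var[S_12] = 12·σ² = 12·(429/100) = 1287/25


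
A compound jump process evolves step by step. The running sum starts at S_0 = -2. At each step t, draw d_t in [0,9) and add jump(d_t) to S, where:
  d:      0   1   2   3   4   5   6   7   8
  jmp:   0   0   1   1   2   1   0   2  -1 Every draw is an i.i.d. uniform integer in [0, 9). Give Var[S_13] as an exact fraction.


104/9

Outcome values over d=0..8: [0, 0, 1, 1, 2, 1, 0, 2, -1]
Σy = 6, Σy² = 12, M = 9
μ = 6/9 = 2/3,  σ² = 12/9 − (2/3)² = 8/9
Independent increments: Var[S_13] = 13·σ² = 13·(8/9) = 104/9


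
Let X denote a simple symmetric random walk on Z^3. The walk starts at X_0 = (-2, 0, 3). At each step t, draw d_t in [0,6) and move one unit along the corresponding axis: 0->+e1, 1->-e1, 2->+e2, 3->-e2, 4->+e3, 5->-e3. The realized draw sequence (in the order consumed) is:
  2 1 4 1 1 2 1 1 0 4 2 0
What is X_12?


(-5, 3, 5)

t=0: X=(-2, 0, 3), d=2 → +e2, X_1=(-2, 1, 3)
t=1: X=(-2, 1, 3), d=1 → -e1, X_2=(-3, 1, 3)
t=2: X=(-3, 1, 3), d=4 → +e3, X_3=(-3, 1, 4)
t=3: X=(-3, 1, 4), d=1 → -e1, X_4=(-4, 1, 4)
t=4: X=(-4, 1, 4), d=1 → -e1, X_5=(-5, 1, 4)
t=5: X=(-5, 1, 4), d=2 → +e2, X_6=(-5, 2, 4)
t=6: X=(-5, 2, 4), d=1 → -e1, X_7=(-6, 2, 4)
t=7: X=(-6, 2, 4), d=1 → -e1, X_8=(-7, 2, 4)
t=8: X=(-7, 2, 4), d=0 → +e1, X_9=(-6, 2, 4)
t=9: X=(-6, 2, 4), d=4 → +e3, X_10=(-6, 2, 5)
t=10: X=(-6, 2, 5), d=2 → +e2, X_11=(-6, 3, 5)
t=11: X=(-6, 3, 5), d=0 → +e1, X_12=(-5, 3, 5)


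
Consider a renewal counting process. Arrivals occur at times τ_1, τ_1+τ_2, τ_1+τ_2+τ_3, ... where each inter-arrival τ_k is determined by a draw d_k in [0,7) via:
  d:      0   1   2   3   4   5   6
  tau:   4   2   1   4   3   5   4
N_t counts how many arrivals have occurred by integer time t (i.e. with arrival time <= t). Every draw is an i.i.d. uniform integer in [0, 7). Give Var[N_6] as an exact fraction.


5898043234/13841287201

Inter-arrival values over d=0..6: [4, 2, 1, 4, 3, 5, 4]
Each d has probability 1/7, so the pmf of τ is: f(1) = 1/7, f(2) = 1/7, f(3) = 1/7, f(4) = 3/7, f(5) = 1/7
Let p_n(j) = P(N_n = j), with p_0 = [1]. Condition on τ_1: p_n(0) = P(τ > n), and for j >= 1, p_n(j) = Σ_{k<=n} f(k)·p_{n−k}(j−1)
p_1 = [6/7, 1/7]  (j = 0..1)
p_2 = [5/7, 13/49, 1/49]  (j = 0..2)
p_3 = [4/7, 18/49, 20/343, 1/343]  (j = 0..3)
p_4 = [1/7, 36/49, 38/343, 27/2401, 1/2401]  (j = 0..4)
p_5 = [0, 5/7, 88/343, 65/2401, 34/16807, 1/16807]  (j = 0..5)
p_6 = [0, 26/49, 135/343, 167/2401, 99/16807, 41/117649, 1/117649]  (j = 0..6)
E[N_6] = Σ j·p_6(j) = 182568/117649;  E[N_6²] = Σ j²·p_6(j) = 333442/117649
Var[N_6] = 333442/117649 − (182568/117649)² = 5898043234/13841287201


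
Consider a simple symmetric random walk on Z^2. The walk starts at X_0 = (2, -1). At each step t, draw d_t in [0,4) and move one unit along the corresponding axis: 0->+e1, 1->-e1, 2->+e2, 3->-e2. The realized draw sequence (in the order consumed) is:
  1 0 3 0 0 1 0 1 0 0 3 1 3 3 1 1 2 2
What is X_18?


(2, -3)

t=0: X=(2, -1), d=1 → -e1, X_1=(1, -1)
t=1: X=(1, -1), d=0 → +e1, X_2=(2, -1)
t=2: X=(2, -1), d=3 → -e2, X_3=(2, -2)
t=3: X=(2, -2), d=0 → +e1, X_4=(3, -2)
t=4: X=(3, -2), d=0 → +e1, X_5=(4, -2)
t=5: X=(4, -2), d=1 → -e1, X_6=(3, -2)
t=6: X=(3, -2), d=0 → +e1, X_7=(4, -2)
t=7: X=(4, -2), d=1 → -e1, X_8=(3, -2)
t=8: X=(3, -2), d=0 → +e1, X_9=(4, -2)
t=9: X=(4, -2), d=0 → +e1, X_10=(5, -2)
t=10: X=(5, -2), d=3 → -e2, X_11=(5, -3)
t=11: X=(5, -3), d=1 → -e1, X_12=(4, -3)
t=12: X=(4, -3), d=3 → -e2, X_13=(4, -4)
t=13: X=(4, -4), d=3 → -e2, X_14=(4, -5)
t=14: X=(4, -5), d=1 → -e1, X_15=(3, -5)
t=15: X=(3, -5), d=1 → -e1, X_16=(2, -5)
t=16: X=(2, -5), d=2 → +e2, X_17=(2, -4)
t=17: X=(2, -4), d=2 → +e2, X_18=(2, -3)
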